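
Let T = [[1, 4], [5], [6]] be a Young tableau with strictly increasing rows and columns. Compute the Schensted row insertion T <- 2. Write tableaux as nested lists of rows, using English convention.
In row 1, 2 replaces 4 (the leftmost entry greater than 2); 4 is bumped to row 2. In row 2, 4 replaces 5 (the leftmost entry greater than 4); 5 is bumped to row 3. In row 3, 5 replaces 6 (the leftmost entry greater than 5); 6 is bumped to row 4. 6 starts a new row 4. The new tableau is [[1, 2], [4], [5], [6]].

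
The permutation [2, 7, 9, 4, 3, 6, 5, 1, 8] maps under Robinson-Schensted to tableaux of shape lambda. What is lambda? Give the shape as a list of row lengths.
Row-insert each entry into an empty tableau.

After inserting 2: P = [[2]].
After inserting 7: P = [[2, 7]].
After inserting 9: P = [[2, 7, 9]].
After inserting 4: P = [[2, 4, 9], [7]].
After inserting 3: P = [[2, 3, 9], [4], [7]].
After inserting 6: P = [[2, 3, 6], [4, 9], [7]].
After inserting 5: P = [[2, 3, 5], [4, 6], [7, 9]].
After inserting 1: P = [[1, 3, 5], [2, 6], [4, 9], [7]].
After inserting 8: P = [[1, 3, 5, 8], [2, 6], [4, 9], [7]].

The final insertion tableau P = [[1, 3, 5, 8], [2, 6], [4, 9], [7]] has shape [4, 2, 2, 1].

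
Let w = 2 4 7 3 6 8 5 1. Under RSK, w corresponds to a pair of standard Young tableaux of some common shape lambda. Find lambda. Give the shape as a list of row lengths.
Row-insert each entry into an empty tableau.

After inserting 2: P = [[2]].
After inserting 4: P = [[2, 4]].
After inserting 7: P = [[2, 4, 7]].
After inserting 3: P = [[2, 3, 7], [4]].
After inserting 6: P = [[2, 3, 6], [4, 7]].
After inserting 8: P = [[2, 3, 6, 8], [4, 7]].
After inserting 5: P = [[2, 3, 5, 8], [4, 6], [7]].
After inserting 1: P = [[1, 3, 5, 8], [2, 6], [4], [7]].

The final insertion tableau P = [[1, 3, 5, 8], [2, 6], [4], [7]] has shape [4, 2, 1, 1].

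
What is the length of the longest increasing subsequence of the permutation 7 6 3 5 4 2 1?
2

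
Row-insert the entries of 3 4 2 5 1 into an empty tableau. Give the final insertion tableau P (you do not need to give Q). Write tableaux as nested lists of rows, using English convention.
Insert 3: appended to row 1. P = [[3]].
Insert 4: appended to row 1. P = [[3, 4]].
Insert 2: 2 bumps 3 from row 1; 3 starts row 2. P = [[2, 4], [3]].
Insert 5: appended to row 1. P = [[2, 4, 5], [3]].
Insert 1: 1 bumps 2 from row 1; 2 bumps 3 from row 2; 3 starts row 3. P = [[1, 4, 5], [2], [3]].

So P = [[1, 4, 5], [2], [3]].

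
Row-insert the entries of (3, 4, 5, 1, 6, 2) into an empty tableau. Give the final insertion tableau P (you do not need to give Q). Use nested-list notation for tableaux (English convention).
P = [[1, 2, 5, 6], [3, 4]]

Insert 3: appended to row 1. P = [[3]].
Insert 4: appended to row 1. P = [[3, 4]].
Insert 5: appended to row 1. P = [[3, 4, 5]].
Insert 1: 1 bumps 3 from row 1; 3 starts row 2. P = [[1, 4, 5], [3]].
Insert 6: appended to row 1. P = [[1, 4, 5, 6], [3]].
Insert 2: 2 bumps 4 from row 1; 4 appends to row 2. P = [[1, 2, 5, 6], [3, 4]].

So P = [[1, 2, 5, 6], [3, 4]].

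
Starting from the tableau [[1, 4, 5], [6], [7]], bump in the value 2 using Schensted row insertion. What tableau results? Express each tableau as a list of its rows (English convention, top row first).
[[1, 2, 5], [4], [6], [7]]

In row 1, 2 replaces 4 (the leftmost entry greater than 2); 4 is bumped to row 2. In row 2, 4 replaces 6 (the leftmost entry greater than 4); 6 is bumped to row 3. In row 3, 6 replaces 7 (the leftmost entry greater than 6); 7 is bumped to row 4. 7 starts a new row 4. The new tableau is [[1, 2, 5], [4], [6], [7]].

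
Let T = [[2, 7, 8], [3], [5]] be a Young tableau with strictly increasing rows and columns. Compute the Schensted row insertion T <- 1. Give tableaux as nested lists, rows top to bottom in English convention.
[[1, 7, 8], [2], [3], [5]]

In row 1, 1 replaces 2 (the leftmost entry greater than 1); 2 is bumped to row 2. In row 2, 2 replaces 3 (the leftmost entry greater than 2); 3 is bumped to row 3. In row 3, 3 replaces 5 (the leftmost entry greater than 3); 5 is bumped to row 4. 5 starts a new row 4. The new tableau is [[1, 7, 8], [2], [3], [5]].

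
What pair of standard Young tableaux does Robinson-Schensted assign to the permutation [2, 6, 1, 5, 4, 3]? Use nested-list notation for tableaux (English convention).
Insert each entry of the permutation into P by Schensted row insertion, recording in Q the position of each new cell.

Insert 2: appended to row 1. P = [[2]].
Insert 6: appended to row 1. P = [[2, 6]].
Insert 1: 1 bumps 2 from row 1; 2 starts row 2. P = [[1, 6], [2]].
Insert 5: 5 bumps 6 from row 1; 6 appends to row 2. P = [[1, 5], [2, 6]].
Insert 4: 4 bumps 5 from row 1; 5 bumps 6 from row 2; 6 starts row 3. P = [[1, 4], [2, 5], [6]].
Insert 3: 3 bumps 4 from row 1; 4 bumps 5 from row 2; 5 bumps 6 from row 3; 6 starts row 4. P = [[1, 3], [2, 4], [5], [6]].

So P = [[1, 3], [2, 4], [5], [6]], Q = [[1, 2], [3, 4], [5], [6]].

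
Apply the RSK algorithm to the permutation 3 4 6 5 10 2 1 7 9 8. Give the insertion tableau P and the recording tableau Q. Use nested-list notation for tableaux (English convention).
P = [[1, 4, 5, 7, 8], [2, 9], [3, 10], [6]], Q = [[1, 2, 3, 5, 9], [4, 8], [6, 10], [7]]

Insert each entry of the permutation into P by Schensted row insertion, recording in Q the position of each new cell.

After inserting 3: P = [[3]].
After inserting 4: P = [[3, 4]].
After inserting 6: P = [[3, 4, 6]].
After inserting 5: P = [[3, 4, 5], [6]].
After inserting 10: P = [[3, 4, 5, 10], [6]].
After inserting 2: P = [[2, 4, 5, 10], [3], [6]].
After inserting 1: P = [[1, 4, 5, 10], [2], [3], [6]].
After inserting 7: P = [[1, 4, 5, 7], [2, 10], [3], [6]].
After inserting 9: P = [[1, 4, 5, 7, 9], [2, 10], [3], [6]].
After inserting 8: P = [[1, 4, 5, 7, 8], [2, 9], [3, 10], [6]].

So P = [[1, 4, 5, 7, 8], [2, 9], [3, 10], [6]], Q = [[1, 2, 3, 5, 9], [4, 8], [6, 10], [7]].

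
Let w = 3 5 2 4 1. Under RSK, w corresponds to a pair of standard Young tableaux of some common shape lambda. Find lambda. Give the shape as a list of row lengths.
RSK row insertion gives P = [[1, 4], [2, 5], [3]], which has shape [2, 2, 1].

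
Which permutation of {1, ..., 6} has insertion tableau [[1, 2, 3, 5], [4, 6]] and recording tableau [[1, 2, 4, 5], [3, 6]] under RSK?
Reverse the RSK construction: for i from n down to 1, find the cell of Q containing i, remove the entry at that cell from P, and reverse-bump it up through P; the value ejected from row 1 is w(i).

Step i=6: Q has 6 at row 2, column 2; remove 6 from row 2 of P and reverse-bump: 6 enters row 1 and ejects 5. So w(6) = 5. P is now [[1, 2, 3, 6], [4]].
Step i=5: Q has 5 at row 1, column 4; remove that cell from P, ejecting 6. So w(5) = 6. P is now [[1, 2, 3], [4]].
Step i=4: Q has 4 at row 1, column 3; remove that cell from P, ejecting 3. So w(4) = 3. P is now [[1, 2], [4]].
Step i=3: Q has 3 at row 2, column 1; remove 4 from row 2 of P and reverse-bump: 4 enters row 1 and ejects 2. So w(3) = 2. P is now [[1, 4]].
Step i=2: Q has 2 at row 1, column 2; remove that cell from P, ejecting 4. So w(2) = 4. P is now [[1]].
Step i=1: Q has 1 at row 1, column 1; remove that cell from P, ejecting 1. So w(1) = 1. P is now [].

So w = 1 4 2 3 6 5.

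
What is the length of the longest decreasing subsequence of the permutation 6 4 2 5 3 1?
4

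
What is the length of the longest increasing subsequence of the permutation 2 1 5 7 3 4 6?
4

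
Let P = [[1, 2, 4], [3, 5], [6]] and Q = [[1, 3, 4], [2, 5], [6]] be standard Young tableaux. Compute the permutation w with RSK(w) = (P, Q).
3 1 2 6 5 4

Reverse the RSK construction: for i from n down to 1, find the cell of Q containing i, remove the entry at that cell from P, and reverse-bump it up through P; the value ejected from row 1 is w(i).

Step i=6: Q has 6 at row 3, column 1; remove 6 from row 3 of P and reverse-bump: 6 enters row 2 and ejects 5; 5 enters row 1 and ejects 4. So w(6) = 4. P is now [[1, 2, 5], [3, 6]].
Step i=5: Q has 5 at row 2, column 2; remove 6 from row 2 of P and reverse-bump: 6 enters row 1 and ejects 5. So w(5) = 5. P is now [[1, 2, 6], [3]].
Step i=4: Q has 4 at row 1, column 3; remove that cell from P, ejecting 6. So w(4) = 6. P is now [[1, 2], [3]].
Step i=3: Q has 3 at row 1, column 2; remove that cell from P, ejecting 2. So w(3) = 2. P is now [[1], [3]].
Step i=2: Q has 2 at row 2, column 1; remove 3 from row 2 of P and reverse-bump: 3 enters row 1 and ejects 1. So w(2) = 1. P is now [[3]].
Step i=1: Q has 1 at row 1, column 1; remove that cell from P, ejecting 3. So w(1) = 3. P is now [].

So w = 3 1 2 6 5 4.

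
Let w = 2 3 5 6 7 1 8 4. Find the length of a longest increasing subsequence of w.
6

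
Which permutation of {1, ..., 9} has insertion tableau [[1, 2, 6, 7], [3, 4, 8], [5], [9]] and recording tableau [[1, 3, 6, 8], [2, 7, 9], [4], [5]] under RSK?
9 3 5 4 1 6 2 8 7

Reverse the RSK construction: for i from n down to 1, find the cell of Q containing i, remove the entry at that cell from P, and reverse-bump it up through P; the value ejected from row 1 is w(i).

Step i=9: Q has 9 at row 2, column 3; remove 8 from row 2 of P and reverse-bump: 8 enters row 1 and ejects 7. So w(9) = 7. P is now [[1, 2, 6, 8], [3, 4], [5], [9]].
Step i=8: Q has 8 at row 1, column 4; remove that cell from P, ejecting 8. So w(8) = 8. P is now [[1, 2, 6], [3, 4], [5], [9]].
Step i=7: Q has 7 at row 2, column 2; remove 4 from row 2 of P and reverse-bump: 4 enters row 1 and ejects 2. So w(7) = 2. P is now [[1, 4, 6], [3], [5], [9]].
Step i=6: Q has 6 at row 1, column 3; remove that cell from P, ejecting 6. So w(6) = 6. P is now [[1, 4], [3], [5], [9]].
Step i=5: Q has 5 at row 4, column 1; remove 9 from row 4 of P and reverse-bump: 9 enters row 3 and ejects 5; 5 enters row 2 and ejects 3; 3 enters row 1 and ejects 1. So w(5) = 1. P is now [[3, 4], [5], [9]].
Step i=4: Q has 4 at row 3, column 1; remove 9 from row 3 of P and reverse-bump: 9 enters row 2 and ejects 5; 5 enters row 1 and ejects 4. So w(4) = 4. P is now [[3, 5], [9]].
Step i=3: Q has 3 at row 1, column 2; remove that cell from P, ejecting 5. So w(3) = 5. P is now [[3], [9]].
Step i=2: Q has 2 at row 2, column 1; remove 9 from row 2 of P and reverse-bump: 9 enters row 1 and ejects 3. So w(2) = 3. P is now [[9]].
Step i=1: Q has 1 at row 1, column 1; remove that cell from P, ejecting 9. So w(1) = 9. P is now [].

So w = 9 3 5 4 1 6 2 8 7.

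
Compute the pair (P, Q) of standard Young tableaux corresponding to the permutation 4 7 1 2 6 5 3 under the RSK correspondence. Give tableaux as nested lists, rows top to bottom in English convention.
Insert each entry of the permutation into P by Schensted row insertion, recording in Q the position of each new cell.

After inserting 4: P = [[4]].
After inserting 7: P = [[4, 7]].
After inserting 1: P = [[1, 7], [4]].
After inserting 2: P = [[1, 2], [4, 7]].
After inserting 6: P = [[1, 2, 6], [4, 7]].
After inserting 5: P = [[1, 2, 5], [4, 6], [7]].
After inserting 3: P = [[1, 2, 3], [4, 5], [6], [7]].

So P = [[1, 2, 3], [4, 5], [6], [7]], Q = [[1, 2, 5], [3, 4], [6], [7]].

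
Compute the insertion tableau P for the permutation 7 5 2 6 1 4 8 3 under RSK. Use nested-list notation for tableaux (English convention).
Insert 7: appended to row 1. P = [[7]].
Insert 5: 5 bumps 7 from row 1; 7 starts row 2. P = [[5], [7]].
Insert 2: 2 bumps 5 from row 1; 5 bumps 7 from row 2; 7 starts row 3. P = [[2], [5], [7]].
Insert 6: appended to row 1. P = [[2, 6], [5], [7]].
Insert 1: 1 bumps 2 from row 1; 2 bumps 5 from row 2; 5 bumps 7 from row 3; 7 starts row 4. P = [[1, 6], [2], [5], [7]].
Insert 4: 4 bumps 6 from row 1; 6 appends to row 2. P = [[1, 4], [2, 6], [5], [7]].
Insert 8: appended to row 1. P = [[1, 4, 8], [2, 6], [5], [7]].
Insert 3: 3 bumps 4 from row 1; 4 bumps 6 from row 2; 6 appends to row 3. P = [[1, 3, 8], [2, 4], [5, 6], [7]].

So P = [[1, 3, 8], [2, 4], [5, 6], [7]].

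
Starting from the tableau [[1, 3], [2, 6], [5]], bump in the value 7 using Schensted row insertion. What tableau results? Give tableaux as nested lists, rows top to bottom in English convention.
[[1, 3, 7], [2, 6], [5]]

7 is larger than every entry of row 1, so it is appended to row 1. The new tableau is [[1, 3, 7], [2, 6], [5]].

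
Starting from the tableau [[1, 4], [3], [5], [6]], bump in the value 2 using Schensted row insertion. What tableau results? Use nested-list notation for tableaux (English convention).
In row 1, 2 replaces 4 (the leftmost entry greater than 2); 4 is bumped to row 2. 4 is appended to row 2. The new tableau is [[1, 2], [3, 4], [5], [6]].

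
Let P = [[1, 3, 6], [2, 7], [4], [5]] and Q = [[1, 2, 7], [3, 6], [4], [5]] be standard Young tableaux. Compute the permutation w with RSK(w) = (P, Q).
Reverse the RSK construction: for i from n down to 1, find the cell of Q containing i, remove the entry at that cell from P, and reverse-bump it up through P; the value ejected from row 1 is w(i).

Step i=7: Q has 7 at row 1, column 3; remove that cell from P, ejecting 6. So w(7) = 6. P is now [[1, 3], [2, 7], [4], [5]].
Step i=6: Q has 6 at row 2, column 2; remove 7 from row 2 of P and reverse-bump: 7 enters row 1 and ejects 3. So w(6) = 3. P is now [[1, 7], [2], [4], [5]].
Step i=5: Q has 5 at row 4, column 1; remove 5 from row 4 of P and reverse-bump: 5 enters row 3 and ejects 4; 4 enters row 2 and ejects 2; 2 enters row 1 and ejects 1. So w(5) = 1. P is now [[2, 7], [4], [5]].
Step i=4: Q has 4 at row 3, column 1; remove 5 from row 3 of P and reverse-bump: 5 enters row 2 and ejects 4; 4 enters row 1 and ejects 2. So w(4) = 2. P is now [[4, 7], [5]].
Step i=3: Q has 3 at row 2, column 1; remove 5 from row 2 of P and reverse-bump: 5 enters row 1 and ejects 4. So w(3) = 4. P is now [[5, 7]].
Step i=2: Q has 2 at row 1, column 2; remove that cell from P, ejecting 7. So w(2) = 7. P is now [[5]].
Step i=1: Q has 1 at row 1, column 1; remove that cell from P, ejecting 5. So w(1) = 5. P is now [].

So w = 5 7 4 2 1 3 6.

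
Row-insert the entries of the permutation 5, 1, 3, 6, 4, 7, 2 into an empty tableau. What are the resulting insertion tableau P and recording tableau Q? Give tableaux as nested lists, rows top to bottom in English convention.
P = [[1, 2, 4, 7], [3, 6], [5]], Q = [[1, 3, 4, 6], [2, 5], [7]]

Insert each entry of the permutation into P by Schensted row insertion, recording in Q the position of each new cell.

Insert 5: appended to row 1. P = [[5]], Q = [[1]].
Insert 1: 1 bumps 5 from row 1; 5 starts row 2. P = [[1], [5]], Q = [[1], [2]].
Insert 3: appended to row 1. P = [[1, 3], [5]], Q = [[1, 3], [2]].
Insert 6: appended to row 1. P = [[1, 3, 6], [5]], Q = [[1, 3, 4], [2]].
Insert 4: 4 bumps 6 from row 1; 6 appends to row 2. P = [[1, 3, 4], [5, 6]], Q = [[1, 3, 4], [2, 5]].
Insert 7: appended to row 1. P = [[1, 3, 4, 7], [5, 6]], Q = [[1, 3, 4, 6], [2, 5]].
Insert 2: 2 bumps 3 from row 1; 3 bumps 5 from row 2; 5 starts row 3. P = [[1, 2, 4, 7], [3, 6], [5]], Q = [[1, 3, 4, 6], [2, 5], [7]].

So P = [[1, 2, 4, 7], [3, 6], [5]], Q = [[1, 3, 4, 6], [2, 5], [7]].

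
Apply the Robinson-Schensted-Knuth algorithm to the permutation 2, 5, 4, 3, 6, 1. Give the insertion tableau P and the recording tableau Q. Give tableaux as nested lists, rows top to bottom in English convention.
Insert each entry of the permutation into P by Schensted row insertion, recording in Q the position of each new cell.

Insert 2: appended to row 1. P = [[2]], Q = [[1]].
Insert 5: appended to row 1. P = [[2, 5]], Q = [[1, 2]].
Insert 4: 4 bumps 5 from row 1; 5 starts row 2. P = [[2, 4], [5]], Q = [[1, 2], [3]].
Insert 3: 3 bumps 4 from row 1; 4 bumps 5 from row 2; 5 starts row 3. P = [[2, 3], [4], [5]], Q = [[1, 2], [3], [4]].
Insert 6: appended to row 1. P = [[2, 3, 6], [4], [5]], Q = [[1, 2, 5], [3], [4]].
Insert 1: 1 bumps 2 from row 1; 2 bumps 4 from row 2; 4 bumps 5 from row 3; 5 starts row 4. P = [[1, 3, 6], [2], [4], [5]], Q = [[1, 2, 5], [3], [4], [6]].

So P = [[1, 3, 6], [2], [4], [5]], Q = [[1, 2, 5], [3], [4], [6]].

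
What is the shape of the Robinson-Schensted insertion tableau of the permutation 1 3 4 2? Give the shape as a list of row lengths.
Row-insert each entry into an empty tableau.

After inserting 1: P = [[1]].
After inserting 3: P = [[1, 3]].
After inserting 4: P = [[1, 3, 4]].
After inserting 2: P = [[1, 2, 4], [3]].

The final insertion tableau P = [[1, 2, 4], [3]] has shape [3, 1].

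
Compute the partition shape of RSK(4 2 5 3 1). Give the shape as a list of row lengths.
Row-insert each entry into an empty tableau.

After inserting 4: P = [[4]].
After inserting 2: P = [[2], [4]].
After inserting 5: P = [[2, 5], [4]].
After inserting 3: P = [[2, 3], [4, 5]].
After inserting 1: P = [[1, 3], [2, 5], [4]].

The final insertion tableau P = [[1, 3], [2, 5], [4]] has shape [2, 2, 1].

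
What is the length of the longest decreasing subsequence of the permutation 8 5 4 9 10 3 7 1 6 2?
5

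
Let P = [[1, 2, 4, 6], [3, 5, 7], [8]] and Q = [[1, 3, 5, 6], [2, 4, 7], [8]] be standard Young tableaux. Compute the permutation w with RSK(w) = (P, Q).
3 1 5 2 4 8 7 6

Reverse the RSK construction: for i from n down to 1, find the cell of Q containing i, remove the entry at that cell from P, and reverse-bump it up through P; the value ejected from row 1 is w(i).

Step i=8: Q has 8 at row 3, column 1; remove 8 from row 3 of P and reverse-bump: 8 enters row 2 and ejects 7; 7 enters row 1 and ejects 6. So w(8) = 6. P is now [[1, 2, 4, 7], [3, 5, 8]].
Step i=7: Q has 7 at row 2, column 3; remove 8 from row 2 of P and reverse-bump: 8 enters row 1 and ejects 7. So w(7) = 7. P is now [[1, 2, 4, 8], [3, 5]].
Step i=6: Q has 6 at row 1, column 4; remove that cell from P, ejecting 8. So w(6) = 8. P is now [[1, 2, 4], [3, 5]].
Step i=5: Q has 5 at row 1, column 3; remove that cell from P, ejecting 4. So w(5) = 4. P is now [[1, 2], [3, 5]].
Step i=4: Q has 4 at row 2, column 2; remove 5 from row 2 of P and reverse-bump: 5 enters row 1 and ejects 2. So w(4) = 2. P is now [[1, 5], [3]].
Step i=3: Q has 3 at row 1, column 2; remove that cell from P, ejecting 5. So w(3) = 5. P is now [[1], [3]].
Step i=2: Q has 2 at row 2, column 1; remove 3 from row 2 of P and reverse-bump: 3 enters row 1 and ejects 1. So w(2) = 1. P is now [[3]].
Step i=1: Q has 1 at row 1, column 1; remove that cell from P, ejecting 3. So w(1) = 3. P is now [].

So w = 3 1 5 2 4 8 7 6.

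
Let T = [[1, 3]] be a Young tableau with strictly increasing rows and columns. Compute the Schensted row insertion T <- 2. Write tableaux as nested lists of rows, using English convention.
[[1, 2], [3]]

In row 1, 2 replaces 3 (the leftmost entry greater than 2); 3 is bumped to row 2. 3 starts a new row 2. The new tableau is [[1, 2], [3]].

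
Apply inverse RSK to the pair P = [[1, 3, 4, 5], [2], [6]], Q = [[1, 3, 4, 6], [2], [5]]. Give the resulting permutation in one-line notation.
6 2 3 4 1 5

Reverse the RSK construction: for i from n down to 1, find the cell of Q containing i, remove the entry at that cell from P, and reverse-bump it up through P; the value ejected from row 1 is w(i).

Step i=6: Q has 6 at row 1, column 4; remove that cell from P, ejecting 5. So w(6) = 5. P is now [[1, 3, 4], [2], [6]].
Step i=5: Q has 5 at row 3, column 1; remove 6 from row 3 of P and reverse-bump: 6 enters row 2 and ejects 2; 2 enters row 1 and ejects 1. So w(5) = 1. P is now [[2, 3, 4], [6]].
Step i=4: Q has 4 at row 1, column 3; remove that cell from P, ejecting 4. So w(4) = 4. P is now [[2, 3], [6]].
Step i=3: Q has 3 at row 1, column 2; remove that cell from P, ejecting 3. So w(3) = 3. P is now [[2], [6]].
Step i=2: Q has 2 at row 2, column 1; remove 6 from row 2 of P and reverse-bump: 6 enters row 1 and ejects 2. So w(2) = 2. P is now [[6]].
Step i=1: Q has 1 at row 1, column 1; remove that cell from P, ejecting 6. So w(1) = 6. P is now [].

So w = 6 2 3 4 1 5.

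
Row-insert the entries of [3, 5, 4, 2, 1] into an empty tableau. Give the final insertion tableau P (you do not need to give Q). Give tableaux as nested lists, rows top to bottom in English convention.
P = [[1, 4], [2], [3], [5]]

After inserting 3: P = [[3]].
After inserting 5: P = [[3, 5]].
After inserting 4: P = [[3, 4], [5]].
After inserting 2: P = [[2, 4], [3], [5]].
After inserting 1: P = [[1, 4], [2], [3], [5]].

So P = [[1, 4], [2], [3], [5]].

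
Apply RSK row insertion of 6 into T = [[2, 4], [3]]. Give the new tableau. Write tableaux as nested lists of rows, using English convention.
6 is larger than every entry of row 1, so it is appended to row 1. The new tableau is [[2, 4, 6], [3]].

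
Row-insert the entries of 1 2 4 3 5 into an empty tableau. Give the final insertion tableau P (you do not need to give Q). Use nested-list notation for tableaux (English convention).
P = [[1, 2, 3, 5], [4]]

Insert 1: appended to row 1. P = [[1]].
Insert 2: appended to row 1. P = [[1, 2]].
Insert 4: appended to row 1. P = [[1, 2, 4]].
Insert 3: 3 bumps 4 from row 1; 4 starts row 2. P = [[1, 2, 3], [4]].
Insert 5: appended to row 1. P = [[1, 2, 3, 5], [4]].

So P = [[1, 2, 3, 5], [4]].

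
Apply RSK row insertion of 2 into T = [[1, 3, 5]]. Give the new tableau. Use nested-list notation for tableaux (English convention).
In row 1, 2 replaces 3 (the leftmost entry greater than 2); 3 is bumped to row 2. 3 starts a new row 2. The new tableau is [[1, 2, 5], [3]].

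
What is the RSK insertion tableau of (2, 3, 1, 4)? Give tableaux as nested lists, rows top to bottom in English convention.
P = [[1, 3, 4], [2]]

After inserting 2: P = [[2]].
After inserting 3: P = [[2, 3]].
After inserting 1: P = [[1, 3], [2]].
After inserting 4: P = [[1, 3, 4], [2]].

So P = [[1, 3, 4], [2]].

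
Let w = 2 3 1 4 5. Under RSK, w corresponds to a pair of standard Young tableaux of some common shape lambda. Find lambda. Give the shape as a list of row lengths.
Row-insert each entry into an empty tableau.

After inserting 2: P = [[2]].
After inserting 3: P = [[2, 3]].
After inserting 1: P = [[1, 3], [2]].
After inserting 4: P = [[1, 3, 4], [2]].
After inserting 5: P = [[1, 3, 4, 5], [2]].

The final insertion tableau P = [[1, 3, 4, 5], [2]] has shape [4, 1].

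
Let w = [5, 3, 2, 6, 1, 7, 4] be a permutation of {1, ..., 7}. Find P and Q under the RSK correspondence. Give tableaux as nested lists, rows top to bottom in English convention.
Insert each entry of the permutation into P by Schensted row insertion, recording in Q the position of each new cell.

Insert 5: appended to row 1. P = [[5]], Q = [[1]].
Insert 3: 3 bumps 5 from row 1; 5 starts row 2. P = [[3], [5]], Q = [[1], [2]].
Insert 2: 2 bumps 3 from row 1; 3 bumps 5 from row 2; 5 starts row 3. P = [[2], [3], [5]], Q = [[1], [2], [3]].
Insert 6: appended to row 1. P = [[2, 6], [3], [5]], Q = [[1, 4], [2], [3]].
Insert 1: 1 bumps 2 from row 1; 2 bumps 3 from row 2; 3 bumps 5 from row 3; 5 starts row 4. P = [[1, 6], [2], [3], [5]], Q = [[1, 4], [2], [3], [5]].
Insert 7: appended to row 1. P = [[1, 6, 7], [2], [3], [5]], Q = [[1, 4, 6], [2], [3], [5]].
Insert 4: 4 bumps 6 from row 1; 6 appends to row 2. P = [[1, 4, 7], [2, 6], [3], [5]], Q = [[1, 4, 6], [2, 7], [3], [5]].

So P = [[1, 4, 7], [2, 6], [3], [5]], Q = [[1, 4, 6], [2, 7], [3], [5]].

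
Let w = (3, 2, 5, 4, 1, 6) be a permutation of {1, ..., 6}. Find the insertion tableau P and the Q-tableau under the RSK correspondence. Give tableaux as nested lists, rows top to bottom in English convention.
Insert each entry of the permutation into P by Schensted row insertion, recording in Q the position of each new cell.

Insert 3: appended to row 1. P = [[3]].
Insert 2: 2 bumps 3 from row 1; 3 starts row 2. P = [[2], [3]].
Insert 5: appended to row 1. P = [[2, 5], [3]].
Insert 4: 4 bumps 5 from row 1; 5 appends to row 2. P = [[2, 4], [3, 5]].
Insert 1: 1 bumps 2 from row 1; 2 bumps 3 from row 2; 3 starts row 3. P = [[1, 4], [2, 5], [3]].
Insert 6: appended to row 1. P = [[1, 4, 6], [2, 5], [3]].

So P = [[1, 4, 6], [2, 5], [3]], Q = [[1, 3, 6], [2, 4], [5]].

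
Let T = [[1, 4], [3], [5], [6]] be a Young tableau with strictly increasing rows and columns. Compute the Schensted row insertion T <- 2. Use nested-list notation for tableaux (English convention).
In row 1, 2 replaces 4 (the leftmost entry greater than 2); 4 is bumped to row 2. 4 is appended to row 2. The new tableau is [[1, 2], [3, 4], [5], [6]].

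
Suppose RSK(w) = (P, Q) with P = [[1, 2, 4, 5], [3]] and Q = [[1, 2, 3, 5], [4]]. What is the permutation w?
1 3 4 2 5

Reverse RSK: for i = n, n-1, ..., 1, locate i in Q, remove the corresponding corner cell from P, and reverse-bump its entry up through P; the value ejected from row 1 is w(i).

So w = 1 3 4 2 5.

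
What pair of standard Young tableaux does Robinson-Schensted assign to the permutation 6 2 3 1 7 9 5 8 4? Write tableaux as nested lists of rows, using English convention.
Insert each entry of the permutation into P by Schensted row insertion, recording in Q the position of each new cell.

After inserting 6: P = [[6]].
After inserting 2: P = [[2], [6]].
After inserting 3: P = [[2, 3], [6]].
After inserting 1: P = [[1, 3], [2], [6]].
After inserting 7: P = [[1, 3, 7], [2], [6]].
After inserting 9: P = [[1, 3, 7, 9], [2], [6]].
After inserting 5: P = [[1, 3, 5, 9], [2, 7], [6]].
After inserting 8: P = [[1, 3, 5, 8], [2, 7, 9], [6]].
After inserting 4: P = [[1, 3, 4, 8], [2, 5, 9], [6, 7]].

So P = [[1, 3, 4, 8], [2, 5, 9], [6, 7]], Q = [[1, 3, 5, 6], [2, 7, 8], [4, 9]].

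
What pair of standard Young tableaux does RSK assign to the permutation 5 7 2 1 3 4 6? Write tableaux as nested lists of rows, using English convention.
Insert each entry of the permutation into P by Schensted row insertion, recording in Q the position of each new cell.

Insert 5: appended to row 1. P = [[5]].
Insert 7: appended to row 1. P = [[5, 7]].
Insert 2: 2 bumps 5 from row 1; 5 starts row 2. P = [[2, 7], [5]].
Insert 1: 1 bumps 2 from row 1; 2 bumps 5 from row 2; 5 starts row 3. P = [[1, 7], [2], [5]].
Insert 3: 3 bumps 7 from row 1; 7 appends to row 2. P = [[1, 3], [2, 7], [5]].
Insert 4: appended to row 1. P = [[1, 3, 4], [2, 7], [5]].
Insert 6: appended to row 1. P = [[1, 3, 4, 6], [2, 7], [5]].

So P = [[1, 3, 4, 6], [2, 7], [5]], Q = [[1, 2, 6, 7], [3, 5], [4]].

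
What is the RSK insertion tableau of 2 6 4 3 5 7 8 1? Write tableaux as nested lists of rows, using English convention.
Insert 2: appended to row 1. P = [[2]].
Insert 6: appended to row 1. P = [[2, 6]].
Insert 4: 4 bumps 6 from row 1; 6 starts row 2. P = [[2, 4], [6]].
Insert 3: 3 bumps 4 from row 1; 4 bumps 6 from row 2; 6 starts row 3. P = [[2, 3], [4], [6]].
Insert 5: appended to row 1. P = [[2, 3, 5], [4], [6]].
Insert 7: appended to row 1. P = [[2, 3, 5, 7], [4], [6]].
Insert 8: appended to row 1. P = [[2, 3, 5, 7, 8], [4], [6]].
Insert 1: 1 bumps 2 from row 1; 2 bumps 4 from row 2; 4 bumps 6 from row 3; 6 starts row 4. P = [[1, 3, 5, 7, 8], [2], [4], [6]].

So P = [[1, 3, 5, 7, 8], [2], [4], [6]].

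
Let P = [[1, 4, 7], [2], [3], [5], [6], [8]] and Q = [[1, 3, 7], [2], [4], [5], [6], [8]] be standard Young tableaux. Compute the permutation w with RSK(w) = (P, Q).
Reverse the RSK construction: for i from n down to 1, find the cell of Q containing i, remove the entry at that cell from P, and reverse-bump it up through P; the value ejected from row 1 is w(i).

Step i=8: Q has 8 at row 6, column 1; remove 8 from row 6 of P and reverse-bump: 8 enters row 5 and ejects 6; 6 enters row 4 and ejects 5; 5 enters row 3 and ejects 3; 3 enters row 2 and ejects 2; 2 enters row 1 and ejects 1. So w(8) = 1. P is now [[2, 4, 7], [3], [5], [6], [8]].
Step i=7: Q has 7 at row 1, column 3; remove that cell from P, ejecting 7. So w(7) = 7. P is now [[2, 4], [3], [5], [6], [8]].
Step i=6: Q has 6 at row 5, column 1; remove 8 from row 5 of P and reverse-bump: 8 enters row 4 and ejects 6; 6 enters row 3 and ejects 5; 5 enters row 2 and ejects 3; 3 enters row 1 and ejects 2. So w(6) = 2. P is now [[3, 4], [5], [6], [8]].
Step i=5: Q has 5 at row 4, column 1; remove 8 from row 4 of P and reverse-bump: 8 enters row 3 and ejects 6; 6 enters row 2 and ejects 5; 5 enters row 1 and ejects 4. So w(5) = 4. P is now [[3, 5], [6], [8]].
Step i=4: Q has 4 at row 3, column 1; remove 8 from row 3 of P and reverse-bump: 8 enters row 2 and ejects 6; 6 enters row 1 and ejects 5. So w(4) = 5. P is now [[3, 6], [8]].
Step i=3: Q has 3 at row 1, column 2; remove that cell from P, ejecting 6. So w(3) = 6. P is now [[3], [8]].
Step i=2: Q has 2 at row 2, column 1; remove 8 from row 2 of P and reverse-bump: 8 enters row 1 and ejects 3. So w(2) = 3. P is now [[8]].
Step i=1: Q has 1 at row 1, column 1; remove that cell from P, ejecting 8. So w(1) = 8. P is now [].

So w = 8 3 6 5 4 2 7 1.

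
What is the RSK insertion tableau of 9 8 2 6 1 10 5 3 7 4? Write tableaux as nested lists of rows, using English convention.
P = [[1, 3, 4], [2, 5, 7], [6, 10], [8], [9]]

After inserting 9: P = [[9]].
After inserting 8: P = [[8], [9]].
After inserting 2: P = [[2], [8], [9]].
After inserting 6: P = [[2, 6], [8], [9]].
After inserting 1: P = [[1, 6], [2], [8], [9]].
After inserting 10: P = [[1, 6, 10], [2], [8], [9]].
After inserting 5: P = [[1, 5, 10], [2, 6], [8], [9]].
After inserting 3: P = [[1, 3, 10], [2, 5], [6], [8], [9]].
After inserting 7: P = [[1, 3, 7], [2, 5, 10], [6], [8], [9]].
After inserting 4: P = [[1, 3, 4], [2, 5, 7], [6, 10], [8], [9]].

So P = [[1, 3, 4], [2, 5, 7], [6, 10], [8], [9]].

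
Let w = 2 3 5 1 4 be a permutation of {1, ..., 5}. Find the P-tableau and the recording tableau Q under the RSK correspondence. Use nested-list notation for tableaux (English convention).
P = [[1, 3, 4], [2, 5]], Q = [[1, 2, 3], [4, 5]]

Insert each entry of the permutation into P by Schensted row insertion, recording in Q the position of each new cell.

Insert 2: appended to row 1. P = [[2]].
Insert 3: appended to row 1. P = [[2, 3]].
Insert 5: appended to row 1. P = [[2, 3, 5]].
Insert 1: 1 bumps 2 from row 1; 2 starts row 2. P = [[1, 3, 5], [2]].
Insert 4: 4 bumps 5 from row 1; 5 appends to row 2. P = [[1, 3, 4], [2, 5]].

So P = [[1, 3, 4], [2, 5]], Q = [[1, 2, 3], [4, 5]].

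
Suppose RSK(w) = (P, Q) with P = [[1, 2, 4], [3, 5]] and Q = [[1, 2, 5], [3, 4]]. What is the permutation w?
3 5 1 2 4

Reverse the RSK construction: for i from n down to 1, find the cell of Q containing i, remove the entry at that cell from P, and reverse-bump it up through P; the value ejected from row 1 is w(i).

Step i=5: Q has 5 at row 1, column 3; remove that cell from P, ejecting 4. So w(5) = 4. P is now [[1, 2], [3, 5]].
Step i=4: Q has 4 at row 2, column 2; remove 5 from row 2 of P and reverse-bump: 5 enters row 1 and ejects 2. So w(4) = 2. P is now [[1, 5], [3]].
Step i=3: Q has 3 at row 2, column 1; remove 3 from row 2 of P and reverse-bump: 3 enters row 1 and ejects 1. So w(3) = 1. P is now [[3, 5]].
Step i=2: Q has 2 at row 1, column 2; remove that cell from P, ejecting 5. So w(2) = 5. P is now [[3]].
Step i=1: Q has 1 at row 1, column 1; remove that cell from P, ejecting 3. So w(1) = 3. P is now [].

So w = 3 5 1 2 4.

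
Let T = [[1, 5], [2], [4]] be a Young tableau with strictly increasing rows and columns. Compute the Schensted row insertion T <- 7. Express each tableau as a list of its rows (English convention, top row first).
[[1, 5, 7], [2], [4]]

7 is larger than every entry of row 1, so it is appended to row 1. The new tableau is [[1, 5, 7], [2], [4]].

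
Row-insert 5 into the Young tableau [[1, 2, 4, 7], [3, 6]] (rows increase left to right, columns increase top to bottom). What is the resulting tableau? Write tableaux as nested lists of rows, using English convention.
[[1, 2, 4, 5], [3, 6, 7]]

In row 1, 5 replaces 7 (the leftmost entry greater than 5); 7 is bumped to row 2. 7 is appended to row 2. The new tableau is [[1, 2, 4, 5], [3, 6, 7]].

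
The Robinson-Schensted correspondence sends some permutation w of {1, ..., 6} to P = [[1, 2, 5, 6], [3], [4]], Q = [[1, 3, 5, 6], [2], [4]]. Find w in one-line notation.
Reverse the RSK construction: for i from n down to 1, find the cell of Q containing i, remove the entry at that cell from P, and reverse-bump it up through P; the value ejected from row 1 is w(i).

Step i=6: Q has 6 at row 1, column 4; remove that cell from P, ejecting 6. So w(6) = 6. P is now [[1, 2, 5], [3], [4]].
Step i=5: Q has 5 at row 1, column 3; remove that cell from P, ejecting 5. So w(5) = 5. P is now [[1, 2], [3], [4]].
Step i=4: Q has 4 at row 3, column 1; remove 4 from row 3 of P and reverse-bump: 4 enters row 2 and ejects 3; 3 enters row 1 and ejects 2. So w(4) = 2. P is now [[1, 3], [4]].
Step i=3: Q has 3 at row 1, column 2; remove that cell from P, ejecting 3. So w(3) = 3. P is now [[1], [4]].
Step i=2: Q has 2 at row 2, column 1; remove 4 from row 2 of P and reverse-bump: 4 enters row 1 and ejects 1. So w(2) = 1. P is now [[4]].
Step i=1: Q has 1 at row 1, column 1; remove that cell from P, ejecting 4. So w(1) = 4. P is now [].

So w = 4 1 3 2 5 6.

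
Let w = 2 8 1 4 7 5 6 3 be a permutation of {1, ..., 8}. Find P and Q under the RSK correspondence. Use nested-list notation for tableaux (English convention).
P = [[1, 3, 5, 6], [2, 4], [7], [8]], Q = [[1, 2, 5, 7], [3, 4], [6], [8]]

Insert each entry of the permutation into P by Schensted row insertion, recording in Q the position of each new cell.

Insert 2: appended to row 1. P = [[2]].
Insert 8: appended to row 1. P = [[2, 8]].
Insert 1: 1 bumps 2 from row 1; 2 starts row 2. P = [[1, 8], [2]].
Insert 4: 4 bumps 8 from row 1; 8 appends to row 2. P = [[1, 4], [2, 8]].
Insert 7: appended to row 1. P = [[1, 4, 7], [2, 8]].
Insert 5: 5 bumps 7 from row 1; 7 bumps 8 from row 2; 8 starts row 3. P = [[1, 4, 5], [2, 7], [8]].
Insert 6: appended to row 1. P = [[1, 4, 5, 6], [2, 7], [8]].
Insert 3: 3 bumps 4 from row 1; 4 bumps 7 from row 2; 7 bumps 8 from row 3; 8 starts row 4. P = [[1, 3, 5, 6], [2, 4], [7], [8]].

So P = [[1, 3, 5, 6], [2, 4], [7], [8]], Q = [[1, 2, 5, 7], [3, 4], [6], [8]].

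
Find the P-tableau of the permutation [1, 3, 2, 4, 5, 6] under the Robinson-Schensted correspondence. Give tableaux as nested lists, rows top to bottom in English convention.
P = [[1, 2, 4, 5, 6], [3]]

Insert 1: appended to row 1. P = [[1]].
Insert 3: appended to row 1. P = [[1, 3]].
Insert 2: 2 bumps 3 from row 1; 3 starts row 2. P = [[1, 2], [3]].
Insert 4: appended to row 1. P = [[1, 2, 4], [3]].
Insert 5: appended to row 1. P = [[1, 2, 4, 5], [3]].
Insert 6: appended to row 1. P = [[1, 2, 4, 5, 6], [3]].

So P = [[1, 2, 4, 5, 6], [3]].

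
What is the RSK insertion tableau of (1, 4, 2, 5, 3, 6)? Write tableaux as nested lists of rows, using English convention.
Insert 1: appended to row 1. P = [[1]].
Insert 4: appended to row 1. P = [[1, 4]].
Insert 2: 2 bumps 4 from row 1; 4 starts row 2. P = [[1, 2], [4]].
Insert 5: appended to row 1. P = [[1, 2, 5], [4]].
Insert 3: 3 bumps 5 from row 1; 5 appends to row 2. P = [[1, 2, 3], [4, 5]].
Insert 6: appended to row 1. P = [[1, 2, 3, 6], [4, 5]].

So P = [[1, 2, 3, 6], [4, 5]].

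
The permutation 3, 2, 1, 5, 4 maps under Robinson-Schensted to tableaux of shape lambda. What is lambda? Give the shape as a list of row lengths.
[2, 2, 1]

Row-insert each entry into an empty tableau.

After inserting 3: P = [[3]].
After inserting 2: P = [[2], [3]].
After inserting 1: P = [[1], [2], [3]].
After inserting 5: P = [[1, 5], [2], [3]].
After inserting 4: P = [[1, 4], [2, 5], [3]].

The final insertion tableau P = [[1, 4], [2, 5], [3]] has shape [2, 2, 1].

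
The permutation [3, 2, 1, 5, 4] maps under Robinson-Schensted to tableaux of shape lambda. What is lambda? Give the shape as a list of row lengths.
Row-insert each entry into an empty tableau.

After inserting 3: P = [[3]].
After inserting 2: P = [[2], [3]].
After inserting 1: P = [[1], [2], [3]].
After inserting 5: P = [[1, 5], [2], [3]].
After inserting 4: P = [[1, 4], [2, 5], [3]].

The final insertion tableau P = [[1, 4], [2, 5], [3]] has shape [2, 2, 1].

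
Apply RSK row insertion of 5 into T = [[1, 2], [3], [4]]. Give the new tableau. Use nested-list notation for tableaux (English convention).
[[1, 2, 5], [3], [4]]

5 is larger than every entry of row 1, so it is appended to row 1. The new tableau is [[1, 2, 5], [3], [4]].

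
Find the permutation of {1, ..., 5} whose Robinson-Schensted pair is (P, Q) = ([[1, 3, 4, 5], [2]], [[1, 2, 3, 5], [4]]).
Reverse the RSK construction: for i from n down to 1, find the cell of Q containing i, remove the entry at that cell from P, and reverse-bump it up through P; the value ejected from row 1 is w(i).

Step i=5: Q has 5 at row 1, column 4; remove that cell from P, ejecting 5. So w(5) = 5. P is now [[1, 3, 4], [2]].
Step i=4: Q has 4 at row 2, column 1; remove 2 from row 2 of P and reverse-bump: 2 enters row 1 and ejects 1. So w(4) = 1. P is now [[2, 3, 4]].
Step i=3: Q has 3 at row 1, column 3; remove that cell from P, ejecting 4. So w(3) = 4. P is now [[2, 3]].
Step i=2: Q has 2 at row 1, column 2; remove that cell from P, ejecting 3. So w(2) = 3. P is now [[2]].
Step i=1: Q has 1 at row 1, column 1; remove that cell from P, ejecting 2. So w(1) = 2. P is now [].

So w = 2 3 4 1 5.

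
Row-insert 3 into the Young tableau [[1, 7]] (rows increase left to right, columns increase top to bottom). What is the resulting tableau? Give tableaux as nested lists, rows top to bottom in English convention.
[[1, 3], [7]]

In row 1, 3 replaces 7 (the leftmost entry greater than 3); 7 is bumped to row 2. 7 starts a new row 2. The new tableau is [[1, 3], [7]].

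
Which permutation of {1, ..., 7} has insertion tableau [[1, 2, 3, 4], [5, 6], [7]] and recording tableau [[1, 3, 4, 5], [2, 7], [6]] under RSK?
7 1 2 5 6 3 4

Reverse the RSK construction: for i from n down to 1, find the cell of Q containing i, remove the entry at that cell from P, and reverse-bump it up through P; the value ejected from row 1 is w(i).

Step i=7: Q has 7 at row 2, column 2; remove 6 from row 2 of P and reverse-bump: 6 enters row 1 and ejects 4. So w(7) = 4. P is now [[1, 2, 3, 6], [5], [7]].
Step i=6: Q has 6 at row 3, column 1; remove 7 from row 3 of P and reverse-bump: 7 enters row 2 and ejects 5; 5 enters row 1 and ejects 3. So w(6) = 3. P is now [[1, 2, 5, 6], [7]].
Step i=5: Q has 5 at row 1, column 4; remove that cell from P, ejecting 6. So w(5) = 6. P is now [[1, 2, 5], [7]].
Step i=4: Q has 4 at row 1, column 3; remove that cell from P, ejecting 5. So w(4) = 5. P is now [[1, 2], [7]].
Step i=3: Q has 3 at row 1, column 2; remove that cell from P, ejecting 2. So w(3) = 2. P is now [[1], [7]].
Step i=2: Q has 2 at row 2, column 1; remove 7 from row 2 of P and reverse-bump: 7 enters row 1 and ejects 1. So w(2) = 1. P is now [[7]].
Step i=1: Q has 1 at row 1, column 1; remove that cell from P, ejecting 7. So w(1) = 7. P is now [].

So w = 7 1 2 5 6 3 4.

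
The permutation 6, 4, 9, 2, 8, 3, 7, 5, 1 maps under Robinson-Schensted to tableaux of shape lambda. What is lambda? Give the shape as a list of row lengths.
Row-insert each entry into an empty tableau.

After inserting 6: P = [[6]].
After inserting 4: P = [[4], [6]].
After inserting 9: P = [[4, 9], [6]].
After inserting 2: P = [[2, 9], [4], [6]].
After inserting 8: P = [[2, 8], [4, 9], [6]].
After inserting 3: P = [[2, 3], [4, 8], [6, 9]].
After inserting 7: P = [[2, 3, 7], [4, 8], [6, 9]].
After inserting 5: P = [[2, 3, 5], [4, 7], [6, 8], [9]].
After inserting 1: P = [[1, 3, 5], [2, 7], [4, 8], [6], [9]].

The final insertion tableau P = [[1, 3, 5], [2, 7], [4, 8], [6], [9]] has shape [3, 2, 2, 1, 1].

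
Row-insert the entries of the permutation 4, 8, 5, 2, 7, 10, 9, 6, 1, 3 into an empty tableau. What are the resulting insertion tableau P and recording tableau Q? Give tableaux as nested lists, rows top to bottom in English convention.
P = [[1, 3, 6, 9], [2, 5], [4, 7], [8, 10]], Q = [[1, 2, 5, 6], [3, 7], [4, 8], [9, 10]]

Insert each entry of the permutation into P by Schensted row insertion, recording in Q the position of each new cell.

Insert 4: appended to row 1. P = [[4]], Q = [[1]].
Insert 8: appended to row 1. P = [[4, 8]], Q = [[1, 2]].
Insert 5: 5 bumps 8 from row 1; 8 starts row 2. P = [[4, 5], [8]], Q = [[1, 2], [3]].
Insert 2: 2 bumps 4 from row 1; 4 bumps 8 from row 2; 8 starts row 3. P = [[2, 5], [4], [8]], Q = [[1, 2], [3], [4]].
Insert 7: appended to row 1. P = [[2, 5, 7], [4], [8]], Q = [[1, 2, 5], [3], [4]].
Insert 10: appended to row 1. P = [[2, 5, 7, 10], [4], [8]], Q = [[1, 2, 5, 6], [3], [4]].
Insert 9: 9 bumps 10 from row 1; 10 appends to row 2. P = [[2, 5, 7, 9], [4, 10], [8]], Q = [[1, 2, 5, 6], [3, 7], [4]].
Insert 6: 6 bumps 7 from row 1; 7 bumps 10 from row 2; 10 appends to row 3. P = [[2, 5, 6, 9], [4, 7], [8, 10]], Q = [[1, 2, 5, 6], [3, 7], [4, 8]].
Insert 1: 1 bumps 2 from row 1; 2 bumps 4 from row 2; 4 bumps 8 from row 3; 8 starts row 4. P = [[1, 5, 6, 9], [2, 7], [4, 10], [8]], Q = [[1, 2, 5, 6], [3, 7], [4, 8], [9]].
Insert 3: 3 bumps 5 from row 1; 5 bumps 7 from row 2; 7 bumps 10 from row 3; 10 appends to row 4. P = [[1, 3, 6, 9], [2, 5], [4, 7], [8, 10]], Q = [[1, 2, 5, 6], [3, 7], [4, 8], [9, 10]].

So P = [[1, 3, 6, 9], [2, 5], [4, 7], [8, 10]], Q = [[1, 2, 5, 6], [3, 7], [4, 8], [9, 10]].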